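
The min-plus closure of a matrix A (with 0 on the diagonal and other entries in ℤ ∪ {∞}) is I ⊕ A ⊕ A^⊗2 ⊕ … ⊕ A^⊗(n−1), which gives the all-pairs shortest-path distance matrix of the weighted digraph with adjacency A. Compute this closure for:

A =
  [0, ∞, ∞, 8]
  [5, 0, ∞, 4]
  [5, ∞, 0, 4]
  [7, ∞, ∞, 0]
Closure =
  [0, ∞, ∞, 8]
  [5, 0, ∞, 4]
  [5, ∞, 0, 4]
  [7, ∞, ∞, 0]

This is the Floyd-Warshall all-pairs shortest-path computation. For each intermediate vertex k = 0, 1, …, 3, update dist[i][j] ← min(dist[i][j], dist[i][k] + dist[k][j]). The final matrix gives, for each (i, j), the minimum total weight of any directed path from i to j (possibly empty when i = j).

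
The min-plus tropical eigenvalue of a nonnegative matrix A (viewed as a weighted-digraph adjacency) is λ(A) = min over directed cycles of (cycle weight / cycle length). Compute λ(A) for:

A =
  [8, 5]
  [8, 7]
λ(A) = 13/2

Enumerate directed cycles and compute their means (weight / length). Sample:
  cycle 0 → 0: weight = 8, length = 1, mean = 8/1 ≈ 8.000
  cycle 1 → 1: weight = 7, length = 1, mean = 7/1 ≈ 7.000
  cycle 0 → 1 → 0: weight = 13, length = 2, mean = 13/2 ≈ 6.500
  cycle 1 → 0 → 1: weight = 13, length = 2, mean = 13/2 ≈ 6.500
Minimum mean = 6.500, attained e.g. along the cycle 0 → 1 → 0 with weight 13 and length 2. So λ(A) = 13/2 = 13/2.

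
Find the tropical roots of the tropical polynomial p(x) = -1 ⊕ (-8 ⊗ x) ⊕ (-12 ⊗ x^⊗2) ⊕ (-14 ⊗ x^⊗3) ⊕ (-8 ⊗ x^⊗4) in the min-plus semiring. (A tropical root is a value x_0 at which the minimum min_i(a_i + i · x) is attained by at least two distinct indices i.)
Roots: {-6, 2, 4, 7}

Each tropical root is a break point of the lower envelope of the lines y = a_i + i · x (there are 5 lines, with slopes 0, 1, ..., 4). Only the lines that attain the minimum somewhere contribute to roots; other lines are dominated. Here the surviving (envelope) indices are i = 4, i = 3, i = 2, i = 1, i = 0.
Intersections between consecutive envelope lines give the roots: for adjacent envelope indices i < j the intersection is x = (a_i − a_j) / (j − i). Reading off the sorted break points: {-6, 2, 4, 7}.
Verification: at each break x_0, at least two indices attain the minimum of min_i(a_i + i · x_0).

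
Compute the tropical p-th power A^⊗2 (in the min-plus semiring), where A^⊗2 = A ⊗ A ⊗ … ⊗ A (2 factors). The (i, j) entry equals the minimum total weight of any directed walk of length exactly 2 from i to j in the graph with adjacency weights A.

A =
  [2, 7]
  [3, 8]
A^⊗2 =
  [4, 9]
  [5, 10]

Each entry (A^⊗2)_ij equals the minimum over all length-2 walks i = v_0 → v_1 → … → v_2 = j of Σ_t A[v_t][v_{t+1}]. For example, for (i, j) = (0, 1) we minimise over 2 possible intermediate vertex sequences; the minimum is 9, attained along the walk 0 → 0 → 1.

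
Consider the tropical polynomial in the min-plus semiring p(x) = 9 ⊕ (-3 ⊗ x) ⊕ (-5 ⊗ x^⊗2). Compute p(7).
p(7) = 4

A tropical monomial a ⊗ x^⊗i evaluates to a + i · x. Evaluating each term at x = 7:
  Term 0 contributes 9 + 0 · 7 = 9
  Term 1 contributes -3 + 1 · 7 = 4
  Term 2 contributes -5 + 2 · 7 = 9
p(7) = ⊕ of these = min[9, 4, 9] = 4.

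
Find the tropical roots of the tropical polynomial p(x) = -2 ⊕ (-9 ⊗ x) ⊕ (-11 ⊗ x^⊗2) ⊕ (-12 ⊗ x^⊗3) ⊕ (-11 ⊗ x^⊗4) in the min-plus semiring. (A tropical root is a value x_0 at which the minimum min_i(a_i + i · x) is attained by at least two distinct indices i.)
Roots: {-1, 1, 2, 7}

Each tropical root is a break point of the lower envelope of the lines y = a_i + i · x (there are 5 lines, with slopes 0, 1, ..., 4). Only the lines that attain the minimum somewhere contribute to roots; other lines are dominated. Here the surviving (envelope) indices are i = 4, i = 3, i = 2, i = 1, i = 0.
Intersections between consecutive envelope lines give the roots: for adjacent envelope indices i < j the intersection is x = (a_i − a_j) / (j − i). Reading off the sorted break points: {-1, 1, 2, 7}.
Verification: at each break x_0, at least two indices attain the minimum of min_i(a_i + i · x_0).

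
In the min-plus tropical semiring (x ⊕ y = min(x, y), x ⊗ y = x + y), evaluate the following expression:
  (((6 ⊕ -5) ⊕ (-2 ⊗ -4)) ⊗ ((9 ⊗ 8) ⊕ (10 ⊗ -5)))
(((6 ⊕ -5) ⊕ (-2 ⊗ -4)) ⊗ ((9 ⊗ 8) ⊕ (10 ⊗ -5))) = -1

Expand innermost to outermost. Recall ⊕ takes the minimum of its arguments and ⊗ takes their sum. Working out the expression (((6 ⊕ -5) ⊕ (-2 ⊗ -4)) ⊗ ((9 ⊗ 8) ⊕ (10 ⊗ -5))) gives -1.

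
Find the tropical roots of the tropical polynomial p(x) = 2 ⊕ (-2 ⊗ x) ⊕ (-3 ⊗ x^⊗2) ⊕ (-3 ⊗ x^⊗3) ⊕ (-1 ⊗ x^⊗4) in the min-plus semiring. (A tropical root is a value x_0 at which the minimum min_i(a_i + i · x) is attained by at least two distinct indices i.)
Roots: {-2, 0, 1, 4}

Each tropical root is a break point of the lower envelope of the lines y = a_i + i · x (there are 5 lines, with slopes 0, 1, ..., 4). Only the lines that attain the minimum somewhere contribute to roots; other lines are dominated. Here the surviving (envelope) indices are i = 4, i = 3, i = 2, i = 1, i = 0.
Intersections between consecutive envelope lines give the roots: for adjacent envelope indices i < j the intersection is x = (a_i − a_j) / (j − i). Reading off the sorted break points: {-2, 0, 1, 4}.
Verification: at each break x_0, at least two indices attain the minimum of min_i(a_i + i · x_0).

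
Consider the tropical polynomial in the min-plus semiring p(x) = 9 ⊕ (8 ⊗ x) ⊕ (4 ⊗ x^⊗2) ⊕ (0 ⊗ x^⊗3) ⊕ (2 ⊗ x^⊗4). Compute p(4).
p(4) = 9

A tropical monomial a ⊗ x^⊗i evaluates to a + i · x. Evaluating each term at x = 4:
  Term 0 contributes 9 + 0 · 4 = 9
  Term 1 contributes 8 + 1 · 4 = 12
  Term 2 contributes 4 + 2 · 4 = 12
  Term 3 contributes 0 + 3 · 4 = 12
  Term 4 contributes 2 + 4 · 4 = 18
p(4) = ⊕ of these = min[9, 12, 12, 12, 18] = 9.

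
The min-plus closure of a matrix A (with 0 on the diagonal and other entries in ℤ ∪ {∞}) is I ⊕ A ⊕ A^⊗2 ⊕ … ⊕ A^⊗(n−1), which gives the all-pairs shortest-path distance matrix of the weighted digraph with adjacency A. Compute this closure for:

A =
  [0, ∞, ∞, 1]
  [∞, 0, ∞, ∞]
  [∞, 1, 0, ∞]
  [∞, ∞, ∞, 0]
Closure =
  [0, ∞, ∞, 1]
  [∞, 0, ∞, ∞]
  [∞, 1, 0, ∞]
  [∞, ∞, ∞, 0]

This is the Floyd-Warshall all-pairs shortest-path computation. For each intermediate vertex k = 0, 1, …, 3, update dist[i][j] ← min(dist[i][j], dist[i][k] + dist[k][j]). The final matrix gives, for each (i, j), the minimum total weight of any directed path from i to j (possibly empty when i = j).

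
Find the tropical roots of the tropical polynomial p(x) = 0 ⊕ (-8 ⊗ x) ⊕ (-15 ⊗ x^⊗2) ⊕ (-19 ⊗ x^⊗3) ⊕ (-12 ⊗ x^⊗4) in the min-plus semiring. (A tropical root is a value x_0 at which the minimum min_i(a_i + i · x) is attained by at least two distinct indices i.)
Roots: {-7, 4, 7, 8}

Each tropical root is a break point of the lower envelope of the lines y = a_i + i · x (there are 5 lines, with slopes 0, 1, ..., 4). Only the lines that attain the minimum somewhere contribute to roots; other lines are dominated. Here the surviving (envelope) indices are i = 4, i = 3, i = 2, i = 1, i = 0.
Intersections between consecutive envelope lines give the roots: for adjacent envelope indices i < j the intersection is x = (a_i − a_j) / (j − i). Reading off the sorted break points: {-7, 4, 7, 8}.
Verification: at each break x_0, at least two indices attain the minimum of min_i(a_i + i · x_0).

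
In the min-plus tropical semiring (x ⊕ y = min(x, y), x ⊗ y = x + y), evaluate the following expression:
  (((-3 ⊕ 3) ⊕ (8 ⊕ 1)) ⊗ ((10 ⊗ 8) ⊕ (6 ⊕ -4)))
(((-3 ⊕ 3) ⊕ (8 ⊕ 1)) ⊗ ((10 ⊗ 8) ⊕ (6 ⊕ -4))) = -7

Expand innermost to outermost. Recall ⊕ takes the minimum of its arguments and ⊗ takes their sum. Working out the expression (((-3 ⊕ 3) ⊕ (8 ⊕ 1)) ⊗ ((10 ⊗ 8) ⊕ (6 ⊕ -4))) gives -7.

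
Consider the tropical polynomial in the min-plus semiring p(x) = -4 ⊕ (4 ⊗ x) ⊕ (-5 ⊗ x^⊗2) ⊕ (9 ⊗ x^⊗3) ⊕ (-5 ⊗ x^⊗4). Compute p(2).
p(2) = -4

A tropical monomial a ⊗ x^⊗i evaluates to a + i · x. Evaluating each term at x = 2:
  Term 0 contributes -4 + 0 · 2 = -4
  Term 1 contributes 4 + 1 · 2 = 6
  Term 2 contributes -5 + 2 · 2 = -1
  Term 3 contributes 9 + 3 · 2 = 15
  Term 4 contributes -5 + 4 · 2 = 3
p(2) = ⊕ of these = min[-4, 6, -1, 15, 3] = -4.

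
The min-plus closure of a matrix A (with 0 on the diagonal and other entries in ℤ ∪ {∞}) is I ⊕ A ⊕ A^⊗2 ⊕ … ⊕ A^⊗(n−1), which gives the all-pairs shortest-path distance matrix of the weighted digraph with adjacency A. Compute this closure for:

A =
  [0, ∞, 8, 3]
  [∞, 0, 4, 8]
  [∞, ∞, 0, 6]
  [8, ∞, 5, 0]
Closure =
  [0, ∞, 8, 3]
  [16, 0, 4, 8]
  [14, ∞, 0, 6]
  [8, ∞, 5, 0]

This is the Floyd-Warshall all-pairs shortest-path computation. For each intermediate vertex k = 0, 1, …, 3, update dist[i][j] ← min(dist[i][j], dist[i][k] + dist[k][j]). The final matrix gives, for each (i, j), the minimum total weight of any directed path from i to j (possibly empty when i = j).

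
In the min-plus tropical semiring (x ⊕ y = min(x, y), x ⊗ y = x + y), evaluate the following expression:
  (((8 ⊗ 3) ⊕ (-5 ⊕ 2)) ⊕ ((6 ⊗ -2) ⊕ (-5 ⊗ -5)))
(((8 ⊗ 3) ⊕ (-5 ⊕ 2)) ⊕ ((6 ⊗ -2) ⊕ (-5 ⊗ -5))) = -10

Expand innermost to outermost. Recall ⊕ takes the minimum of its arguments and ⊗ takes their sum. Working out the expression (((8 ⊗ 3) ⊕ (-5 ⊕ 2)) ⊕ ((6 ⊗ -2) ⊕ (-5 ⊗ -5))) gives -10.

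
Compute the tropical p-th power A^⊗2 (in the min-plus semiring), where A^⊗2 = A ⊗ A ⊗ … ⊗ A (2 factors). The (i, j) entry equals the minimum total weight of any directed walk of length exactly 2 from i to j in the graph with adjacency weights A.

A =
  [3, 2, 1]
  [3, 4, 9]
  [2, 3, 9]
A^⊗2 =
  [3, 4, 4]
  [6, 5, 4]
  [5, 4, 3]

Each entry (A^⊗2)_ij equals the minimum over all length-2 walks i = v_0 → v_1 → … → v_2 = j of Σ_t A[v_t][v_{t+1}]. For example, for (i, j) = (0, 2) we minimise over 3 possible intermediate vertex sequences; the minimum is 4, attained along the walk 0 → 0 → 2.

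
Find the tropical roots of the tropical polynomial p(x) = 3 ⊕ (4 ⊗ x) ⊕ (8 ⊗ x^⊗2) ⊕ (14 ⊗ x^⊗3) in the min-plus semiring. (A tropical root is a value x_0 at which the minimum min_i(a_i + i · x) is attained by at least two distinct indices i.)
Roots: {-6, -4, -1}

Each tropical root is a break point of the lower envelope of the lines y = a_i + i · x (there are 4 lines, with slopes 0, 1, ..., 3). Only the lines that attain the minimum somewhere contribute to roots; other lines are dominated. Here the surviving (envelope) indices are i = 3, i = 2, i = 1, i = 0.
Intersections between consecutive envelope lines give the roots: for adjacent envelope indices i < j the intersection is x = (a_i − a_j) / (j − i). Reading off the sorted break points: {-6, -4, -1}.
Verification: at each break x_0, at least two indices attain the minimum of min_i(a_i + i · x_0).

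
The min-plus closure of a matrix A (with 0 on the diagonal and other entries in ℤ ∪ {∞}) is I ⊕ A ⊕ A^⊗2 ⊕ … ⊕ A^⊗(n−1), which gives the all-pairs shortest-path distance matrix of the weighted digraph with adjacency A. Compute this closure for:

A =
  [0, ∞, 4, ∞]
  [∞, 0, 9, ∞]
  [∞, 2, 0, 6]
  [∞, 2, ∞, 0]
Closure =
  [0, 6, 4, 10]
  [∞, 0, 9, 15]
  [∞, 2, 0, 6]
  [∞, 2, 11, 0]

This is the Floyd-Warshall all-pairs shortest-path computation. For each intermediate vertex k = 0, 1, …, 3, update dist[i][j] ← min(dist[i][j], dist[i][k] + dist[k][j]). The final matrix gives, for each (i, j), the minimum total weight of any directed path from i to j (possibly empty when i = j).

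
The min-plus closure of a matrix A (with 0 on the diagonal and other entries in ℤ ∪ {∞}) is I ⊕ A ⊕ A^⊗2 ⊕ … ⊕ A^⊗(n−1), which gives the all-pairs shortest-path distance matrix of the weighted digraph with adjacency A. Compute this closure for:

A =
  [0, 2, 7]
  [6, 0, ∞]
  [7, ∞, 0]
Closure =
  [0, 2, 7]
  [6, 0, 13]
  [7, 9, 0]

This is the Floyd-Warshall all-pairs shortest-path computation. For each intermediate vertex k = 0, 1, …, 2, update dist[i][j] ← min(dist[i][j], dist[i][k] + dist[k][j]). The final matrix gives, for each (i, j), the minimum total weight of any directed path from i to j (possibly empty when i = j).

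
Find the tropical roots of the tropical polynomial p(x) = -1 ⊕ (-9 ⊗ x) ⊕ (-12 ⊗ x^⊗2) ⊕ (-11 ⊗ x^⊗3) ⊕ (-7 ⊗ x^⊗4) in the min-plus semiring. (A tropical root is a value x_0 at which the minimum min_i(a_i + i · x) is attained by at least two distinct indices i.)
Roots: {-4, -1, 3, 8}

Each tropical root is a break point of the lower envelope of the lines y = a_i + i · x (there are 5 lines, with slopes 0, 1, ..., 4). Only the lines that attain the minimum somewhere contribute to roots; other lines are dominated. Here the surviving (envelope) indices are i = 4, i = 3, i = 2, i = 1, i = 0.
Intersections between consecutive envelope lines give the roots: for adjacent envelope indices i < j the intersection is x = (a_i − a_j) / (j − i). Reading off the sorted break points: {-4, -1, 3, 8}.
Verification: at each break x_0, at least two indices attain the minimum of min_i(a_i + i · x_0).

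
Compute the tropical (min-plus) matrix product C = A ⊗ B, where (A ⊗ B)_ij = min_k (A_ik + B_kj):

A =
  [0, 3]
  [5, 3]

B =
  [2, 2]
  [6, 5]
A ⊗ B =
  [2, 2]
  [7, 7]

Apply the min-plus product entry-by-entry:
  C[0][0] = min over k of (A[0][0] + B[0][0] = 0 + 2 = 2, A[0][1] + B[1][0] = 3 + 6 = 9) = 2 (attained at k = 0)
  C[0][1] = min over k of (A[0][0] + B[0][1] = 0 + 2 = 2, A[0][1] + B[1][1] = 3 + 5 = 8) = 2 (attained at k = 0)
  C[1][0] = min over k of (A[1][0] + B[0][0] = 5 + 2 = 7, A[1][1] + B[1][0] = 3 + 6 = 9) = 7 (attained at k = 0)
  C[1][1] = min over k of (A[1][0] + B[0][1] = 5 + 2 = 7, A[1][1] + B[1][1] = 3 + 5 = 8) = 7 (attained at k = 0)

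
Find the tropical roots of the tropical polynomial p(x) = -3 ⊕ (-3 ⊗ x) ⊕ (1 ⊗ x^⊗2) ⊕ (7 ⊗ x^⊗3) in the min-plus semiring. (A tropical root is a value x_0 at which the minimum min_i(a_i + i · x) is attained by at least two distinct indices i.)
Roots: {-6, -4, 0}

Each tropical root is a break point of the lower envelope of the lines y = a_i + i · x (there are 4 lines, with slopes 0, 1, ..., 3). Only the lines that attain the minimum somewhere contribute to roots; other lines are dominated. Here the surviving (envelope) indices are i = 3, i = 2, i = 1, i = 0.
Intersections between consecutive envelope lines give the roots: for adjacent envelope indices i < j the intersection is x = (a_i − a_j) / (j − i). Reading off the sorted break points: {-6, -4, 0}.
Verification: at each break x_0, at least two indices attain the minimum of min_i(a_i + i · x_0).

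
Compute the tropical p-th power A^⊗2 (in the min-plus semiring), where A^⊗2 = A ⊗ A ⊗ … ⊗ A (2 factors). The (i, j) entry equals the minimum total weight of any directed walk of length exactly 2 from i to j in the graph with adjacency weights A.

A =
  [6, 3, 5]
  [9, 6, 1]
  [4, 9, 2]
A^⊗2 =
  [9, 9, 4]
  [5, 10, 3]
  [6, 7, 4]

Each entry (A^⊗2)_ij equals the minimum over all length-2 walks i = v_0 → v_1 → … → v_2 = j of Σ_t A[v_t][v_{t+1}]. For example, for (i, j) = (0, 2) we minimise over 3 possible intermediate vertex sequences; the minimum is 4, attained along the walk 0 → 1 → 2.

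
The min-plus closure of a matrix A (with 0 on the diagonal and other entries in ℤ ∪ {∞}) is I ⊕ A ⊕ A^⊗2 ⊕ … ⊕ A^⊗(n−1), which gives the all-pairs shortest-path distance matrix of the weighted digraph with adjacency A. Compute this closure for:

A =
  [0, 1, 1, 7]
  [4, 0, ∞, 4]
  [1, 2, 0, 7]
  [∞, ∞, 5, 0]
Closure =
  [0, 1, 1, 5]
  [4, 0, 5, 4]
  [1, 2, 0, 6]
  [6, 7, 5, 0]

This is the Floyd-Warshall all-pairs shortest-path computation. For each intermediate vertex k = 0, 1, …, 3, update dist[i][j] ← min(dist[i][j], dist[i][k] + dist[k][j]). The final matrix gives, for each (i, j), the minimum total weight of any directed path from i to j (possibly empty when i = j).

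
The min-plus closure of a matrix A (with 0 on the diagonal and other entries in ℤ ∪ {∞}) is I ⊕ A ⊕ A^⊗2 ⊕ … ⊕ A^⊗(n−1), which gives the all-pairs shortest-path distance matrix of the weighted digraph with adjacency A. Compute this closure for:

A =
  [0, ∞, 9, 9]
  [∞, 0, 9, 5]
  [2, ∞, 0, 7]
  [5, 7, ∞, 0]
Closure =
  [0, 16, 9, 9]
  [10, 0, 9, 5]
  [2, 14, 0, 7]
  [5, 7, 14, 0]

This is the Floyd-Warshall all-pairs shortest-path computation. For each intermediate vertex k = 0, 1, …, 3, update dist[i][j] ← min(dist[i][j], dist[i][k] + dist[k][j]). The final matrix gives, for each (i, j), the minimum total weight of any directed path from i to j (possibly empty when i = j).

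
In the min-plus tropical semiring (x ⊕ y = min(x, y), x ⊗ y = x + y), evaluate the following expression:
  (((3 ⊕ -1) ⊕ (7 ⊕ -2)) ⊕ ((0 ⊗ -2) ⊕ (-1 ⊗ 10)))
(((3 ⊕ -1) ⊕ (7 ⊕ -2)) ⊕ ((0 ⊗ -2) ⊕ (-1 ⊗ 10))) = -2

Expand innermost to outermost. Recall ⊕ takes the minimum of its arguments and ⊗ takes their sum. Working out the expression (((3 ⊕ -1) ⊕ (7 ⊕ -2)) ⊕ ((0 ⊗ -2) ⊕ (-1 ⊗ 10))) gives -2.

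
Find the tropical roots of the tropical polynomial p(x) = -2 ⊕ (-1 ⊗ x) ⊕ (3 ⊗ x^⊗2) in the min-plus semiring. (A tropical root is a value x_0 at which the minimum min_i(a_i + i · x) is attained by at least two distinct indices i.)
Roots: {-4, -1}

Each tropical root is a break point of the lower envelope of the lines y = a_i + i · x (there are 3 lines, with slopes 0, 1, ..., 2). Only the lines that attain the minimum somewhere contribute to roots; other lines are dominated. Here the surviving (envelope) indices are i = 2, i = 1, i = 0.
Intersections between consecutive envelope lines give the roots: for adjacent envelope indices i < j the intersection is x = (a_i − a_j) / (j − i). Reading off the sorted break points: {-4, -1}.
Verification: at each break x_0, at least two indices attain the minimum of min_i(a_i + i · x_0).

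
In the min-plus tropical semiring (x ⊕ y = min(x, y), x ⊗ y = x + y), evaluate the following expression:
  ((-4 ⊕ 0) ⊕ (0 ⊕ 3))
((-4 ⊕ 0) ⊕ (0 ⊕ 3)) = -4

Expand innermost to outermost. Recall ⊕ takes the minimum of its arguments and ⊗ takes their sum. Working out the expression ((-4 ⊕ 0) ⊕ (0 ⊕ 3)) gives -4.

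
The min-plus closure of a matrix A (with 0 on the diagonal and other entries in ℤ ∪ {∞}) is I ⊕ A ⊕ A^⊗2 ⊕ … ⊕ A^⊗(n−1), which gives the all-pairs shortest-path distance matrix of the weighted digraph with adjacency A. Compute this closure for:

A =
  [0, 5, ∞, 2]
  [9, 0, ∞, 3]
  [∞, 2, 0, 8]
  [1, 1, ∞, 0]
Closure =
  [0, 3, ∞, 2]
  [4, 0, ∞, 3]
  [6, 2, 0, 5]
  [1, 1, ∞, 0]

This is the Floyd-Warshall all-pairs shortest-path computation. For each intermediate vertex k = 0, 1, …, 3, update dist[i][j] ← min(dist[i][j], dist[i][k] + dist[k][j]). The final matrix gives, for each (i, j), the minimum total weight of any directed path from i to j (possibly empty when i = j).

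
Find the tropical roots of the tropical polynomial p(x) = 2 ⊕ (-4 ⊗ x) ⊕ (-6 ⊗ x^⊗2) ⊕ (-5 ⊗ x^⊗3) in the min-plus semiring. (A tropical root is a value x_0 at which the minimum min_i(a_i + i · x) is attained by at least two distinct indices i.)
Roots: {-1, 2, 6}

Each tropical root is a break point of the lower envelope of the lines y = a_i + i · x (there are 4 lines, with slopes 0, 1, ..., 3). Only the lines that attain the minimum somewhere contribute to roots; other lines are dominated. Here the surviving (envelope) indices are i = 3, i = 2, i = 1, i = 0.
Intersections between consecutive envelope lines give the roots: for adjacent envelope indices i < j the intersection is x = (a_i − a_j) / (j − i). Reading off the sorted break points: {-1, 2, 6}.
Verification: at each break x_0, at least two indices attain the minimum of min_i(a_i + i · x_0).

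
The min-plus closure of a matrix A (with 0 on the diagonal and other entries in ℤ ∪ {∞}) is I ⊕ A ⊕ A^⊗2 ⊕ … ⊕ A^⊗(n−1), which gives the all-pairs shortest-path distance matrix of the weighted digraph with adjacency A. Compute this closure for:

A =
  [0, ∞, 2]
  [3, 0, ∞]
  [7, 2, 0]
Closure =
  [0, 4, 2]
  [3, 0, 5]
  [5, 2, 0]

This is the Floyd-Warshall all-pairs shortest-path computation. For each intermediate vertex k = 0, 1, …, 2, update dist[i][j] ← min(dist[i][j], dist[i][k] + dist[k][j]). The final matrix gives, for each (i, j), the minimum total weight of any directed path from i to j (possibly empty when i = j).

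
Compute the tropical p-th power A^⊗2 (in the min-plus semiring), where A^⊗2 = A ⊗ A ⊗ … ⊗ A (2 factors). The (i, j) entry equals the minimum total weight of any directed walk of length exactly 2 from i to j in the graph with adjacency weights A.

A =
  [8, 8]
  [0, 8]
A^⊗2 =
  [8, 16]
  [8, 8]

Each entry (A^⊗2)_ij equals the minimum over all length-2 walks i = v_0 → v_1 → … → v_2 = j of Σ_t A[v_t][v_{t+1}]. For example, for (i, j) = (0, 1) we minimise over 2 possible intermediate vertex sequences; the minimum is 16, attained along the walk 0 → 0 → 1.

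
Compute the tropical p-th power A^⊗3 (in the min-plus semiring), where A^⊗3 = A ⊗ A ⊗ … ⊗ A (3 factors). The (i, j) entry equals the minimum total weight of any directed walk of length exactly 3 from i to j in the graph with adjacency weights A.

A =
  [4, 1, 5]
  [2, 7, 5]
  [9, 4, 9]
A^⊗3 =
  [7, 4, 8]
  [5, 7, 8]
  [10, 7, 11]

Each entry (A^⊗3)_ij equals the minimum over all length-3 walks i = v_0 → v_1 → … → v_3 = j of Σ_t A[v_t][v_{t+1}]. For example, for (i, j) = (0, 2) we minimise over 9 possible intermediate vertex sequences; the minimum is 8, attained along the walk 0 → 1 → 0 → 2.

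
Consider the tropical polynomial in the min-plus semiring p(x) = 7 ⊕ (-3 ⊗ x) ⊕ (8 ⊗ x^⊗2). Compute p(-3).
p(-3) = -6

A tropical monomial a ⊗ x^⊗i evaluates to a + i · x. Evaluating each term at x = -3:
  Term 0 contributes 7 + 0 · -3 = 7
  Term 1 contributes -3 + 1 · -3 = -6
  Term 2 contributes 8 + 2 · -3 = 2
p(-3) = ⊕ of these = min[7, -6, 2] = -6.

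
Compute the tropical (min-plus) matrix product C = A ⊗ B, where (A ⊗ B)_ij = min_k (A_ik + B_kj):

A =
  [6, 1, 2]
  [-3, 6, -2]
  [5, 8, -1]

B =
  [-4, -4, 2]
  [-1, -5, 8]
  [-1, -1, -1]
A ⊗ B =
  [0, -4, 1]
  [-7, -7, -3]
  [-2, -2, -2]

Apply the min-plus product entry-by-entry:
  C[0][0] = min over k of (A[0][0] + B[0][0] = 6 + -4 = 2, A[0][1] + B[1][0] = 1 + -1 = 0, A[0][2] + B[2][0] = 2 + -1 = 1) = 0 (attained at k = 1)
  C[0][1] = min over k of (A[0][0] + B[0][1] = 6 + -4 = 2, A[0][1] + B[1][1] = 1 + -5 = -4, A[0][2] + B[2][1] = 2 + -1 = 1) = -4 (attained at k = 1)
  C[0][2] = min over k of (A[0][0] + B[0][2] = 6 + 2 = 8, A[0][1] + B[1][2] = 1 + 8 = 9, A[0][2] + B[2][2] = 2 + -1 = 1) = 1 (attained at k = 2)
  C[1][0] = min over k of (A[1][0] + B[0][0] = -3 + -4 = -7, A[1][1] + B[1][0] = 6 + -1 = 5, A[1][2] + B[2][0] = -2 + -1 = -3) = -7 (attained at k = 0)
  C[1][1] = min over k of (A[1][0] + B[0][1] = -3 + -4 = -7, A[1][1] + B[1][1] = 6 + -5 = 1, A[1][2] + B[2][1] = -2 + -1 = -3) = -7 (attained at k = 0)
  C[1][2] = min over k of (A[1][0] + B[0][2] = -3 + 2 = -1, A[1][1] + B[1][2] = 6 + 8 = 14, A[1][2] + B[2][2] = -2 + -1 = -3) = -3 (attained at k = 2)
  C[2][0] = min over k of (A[2][0] + B[0][0] = 5 + -4 = 1, A[2][1] + B[1][0] = 8 + -1 = 7, A[2][2] + B[2][0] = -1 + -1 = -2) = -2 (attained at k = 2)
  C[2][1] = min over k of (A[2][0] + B[0][1] = 5 + -4 = 1, A[2][1] + B[1][1] = 8 + -5 = 3, A[2][2] + B[2][1] = -1 + -1 = -2) = -2 (attained at k = 2)
  C[2][2] = min over k of (A[2][0] + B[0][2] = 5 + 2 = 7, A[2][1] + B[1][2] = 8 + 8 = 16, A[2][2] + B[2][2] = -1 + -1 = -2) = -2 (attained at k = 2)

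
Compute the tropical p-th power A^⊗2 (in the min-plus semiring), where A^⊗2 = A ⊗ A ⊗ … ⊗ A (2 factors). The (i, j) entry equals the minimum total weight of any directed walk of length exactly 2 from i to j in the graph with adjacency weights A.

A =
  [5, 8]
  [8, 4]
A^⊗2 =
  [10, 12]
  [12, 8]

Each entry (A^⊗2)_ij equals the minimum over all length-2 walks i = v_0 → v_1 → … → v_2 = j of Σ_t A[v_t][v_{t+1}]. For example, for (i, j) = (0, 1) we minimise over 2 possible intermediate vertex sequences; the minimum is 12, attained along the walk 0 → 1 → 1.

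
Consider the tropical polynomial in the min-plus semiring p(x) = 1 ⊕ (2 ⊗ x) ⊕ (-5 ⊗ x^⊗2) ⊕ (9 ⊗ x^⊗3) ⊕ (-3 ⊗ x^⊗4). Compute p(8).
p(8) = 1

A tropical monomial a ⊗ x^⊗i evaluates to a + i · x. Evaluating each term at x = 8:
  Term 0 contributes 1 + 0 · 8 = 1
  Term 1 contributes 2 + 1 · 8 = 10
  Term 2 contributes -5 + 2 · 8 = 11
  Term 3 contributes 9 + 3 · 8 = 33
  Term 4 contributes -3 + 4 · 8 = 29
p(8) = ⊕ of these = min[1, 10, 11, 33, 29] = 1.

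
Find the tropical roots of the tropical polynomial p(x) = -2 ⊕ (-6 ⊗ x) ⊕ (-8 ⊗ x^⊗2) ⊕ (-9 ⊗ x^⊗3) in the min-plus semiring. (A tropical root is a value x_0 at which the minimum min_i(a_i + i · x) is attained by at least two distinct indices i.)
Roots: {1, 2, 4}

Each tropical root is a break point of the lower envelope of the lines y = a_i + i · x (there are 4 lines, with slopes 0, 1, ..., 3). Only the lines that attain the minimum somewhere contribute to roots; other lines are dominated. Here the surviving (envelope) indices are i = 3, i = 2, i = 1, i = 0.
Intersections between consecutive envelope lines give the roots: for adjacent envelope indices i < j the intersection is x = (a_i − a_j) / (j − i). Reading off the sorted break points: {1, 2, 4}.
Verification: at each break x_0, at least two indices attain the minimum of min_i(a_i + i · x_0).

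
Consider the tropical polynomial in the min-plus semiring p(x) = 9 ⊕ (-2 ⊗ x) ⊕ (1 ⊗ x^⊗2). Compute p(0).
p(0) = -2

A tropical monomial a ⊗ x^⊗i evaluates to a + i · x. Evaluating each term at x = 0:
  Term 0 contributes 9 + 0 · 0 = 9
  Term 1 contributes -2 + 1 · 0 = -2
  Term 2 contributes 1 + 2 · 0 = 1
p(0) = ⊕ of these = min[9, -2, 1] = -2.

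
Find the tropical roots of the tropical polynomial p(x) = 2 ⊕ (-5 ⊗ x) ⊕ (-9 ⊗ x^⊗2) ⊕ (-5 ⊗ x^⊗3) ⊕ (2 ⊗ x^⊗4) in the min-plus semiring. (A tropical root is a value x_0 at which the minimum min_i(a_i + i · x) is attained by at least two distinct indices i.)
Roots: {-7, -4, 4, 7}

Each tropical root is a break point of the lower envelope of the lines y = a_i + i · x (there are 5 lines, with slopes 0, 1, ..., 4). Only the lines that attain the minimum somewhere contribute to roots; other lines are dominated. Here the surviving (envelope) indices are i = 4, i = 3, i = 2, i = 1, i = 0.
Intersections between consecutive envelope lines give the roots: for adjacent envelope indices i < j the intersection is x = (a_i − a_j) / (j − i). Reading off the sorted break points: {-7, -4, 4, 7}.
Verification: at each break x_0, at least two indices attain the minimum of min_i(a_i + i · x_0).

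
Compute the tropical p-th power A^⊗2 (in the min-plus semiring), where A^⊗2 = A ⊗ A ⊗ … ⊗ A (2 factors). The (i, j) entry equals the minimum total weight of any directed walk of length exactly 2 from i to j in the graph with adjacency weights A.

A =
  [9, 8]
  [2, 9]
A^⊗2 =
  [10, 17]
  [11, 10]

Each entry (A^⊗2)_ij equals the minimum over all length-2 walks i = v_0 → v_1 → … → v_2 = j of Σ_t A[v_t][v_{t+1}]. For example, for (i, j) = (0, 1) we minimise over 2 possible intermediate vertex sequences; the minimum is 17, attained along the walk 0 → 0 → 1.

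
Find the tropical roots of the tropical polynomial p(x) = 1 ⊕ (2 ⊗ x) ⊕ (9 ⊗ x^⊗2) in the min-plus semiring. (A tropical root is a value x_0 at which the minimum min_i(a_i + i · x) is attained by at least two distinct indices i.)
Roots: {-7, -1}

Each tropical root is a break point of the lower envelope of the lines y = a_i + i · x (there are 3 lines, with slopes 0, 1, ..., 2). Only the lines that attain the minimum somewhere contribute to roots; other lines are dominated. Here the surviving (envelope) indices are i = 2, i = 1, i = 0.
Intersections between consecutive envelope lines give the roots: for adjacent envelope indices i < j the intersection is x = (a_i − a_j) / (j − i). Reading off the sorted break points: {-7, -1}.
Verification: at each break x_0, at least two indices attain the minimum of min_i(a_i + i · x_0).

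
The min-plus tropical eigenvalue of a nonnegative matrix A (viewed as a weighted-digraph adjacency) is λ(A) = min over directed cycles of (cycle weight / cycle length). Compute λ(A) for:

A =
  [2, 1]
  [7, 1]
λ(A) = 1

Enumerate directed cycles and compute their means (weight / length). Sample:
  cycle 0 → 0: weight = 2, length = 1, mean = 2/1 ≈ 2.000
  cycle 1 → 1: weight = 1, length = 1, mean = 1/1 ≈ 1.000
  cycle 0 → 1 → 0: weight = 8, length = 2, mean = 8/2 ≈ 4.000
  cycle 1 → 0 → 1: weight = 8, length = 2, mean = 8/2 ≈ 4.000
Minimum mean = 1.000, attained e.g. along the cycle 1 → 1 with weight 1 and length 1. So λ(A) = 1/1 = 1.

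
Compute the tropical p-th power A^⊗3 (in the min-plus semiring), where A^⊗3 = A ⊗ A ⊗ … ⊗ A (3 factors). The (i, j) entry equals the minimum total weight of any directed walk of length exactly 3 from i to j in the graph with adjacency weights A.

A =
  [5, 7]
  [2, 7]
A^⊗3 =
  [14, 16]
  [11, 14]

Each entry (A^⊗3)_ij equals the minimum over all length-3 walks i = v_0 → v_1 → … → v_3 = j of Σ_t A[v_t][v_{t+1}]. For example, for (i, j) = (0, 1) we minimise over 4 possible intermediate vertex sequences; the minimum is 16, attained along the walk 0 → 1 → 0 → 1.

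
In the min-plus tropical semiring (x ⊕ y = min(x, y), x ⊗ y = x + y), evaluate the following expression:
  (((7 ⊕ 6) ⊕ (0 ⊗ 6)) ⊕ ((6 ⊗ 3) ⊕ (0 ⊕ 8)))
(((7 ⊕ 6) ⊕ (0 ⊗ 6)) ⊕ ((6 ⊗ 3) ⊕ (0 ⊕ 8))) = 0

Expand innermost to outermost. Recall ⊕ takes the minimum of its arguments and ⊗ takes their sum. Working out the expression (((7 ⊕ 6) ⊕ (0 ⊗ 6)) ⊕ ((6 ⊗ 3) ⊕ (0 ⊕ 8))) gives 0.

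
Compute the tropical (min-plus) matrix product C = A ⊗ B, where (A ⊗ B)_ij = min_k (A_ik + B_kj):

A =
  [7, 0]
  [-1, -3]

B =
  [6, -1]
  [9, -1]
A ⊗ B =
  [9, -1]
  [5, -4]

Apply the min-plus product entry-by-entry:
  C[0][0] = min over k of (A[0][0] + B[0][0] = 7 + 6 = 13, A[0][1] + B[1][0] = 0 + 9 = 9) = 9 (attained at k = 1)
  C[0][1] = min over k of (A[0][0] + B[0][1] = 7 + -1 = 6, A[0][1] + B[1][1] = 0 + -1 = -1) = -1 (attained at k = 1)
  C[1][0] = min over k of (A[1][0] + B[0][0] = -1 + 6 = 5, A[1][1] + B[1][0] = -3 + 9 = 6) = 5 (attained at k = 0)
  C[1][1] = min over k of (A[1][0] + B[0][1] = -1 + -1 = -2, A[1][1] + B[1][1] = -3 + -1 = -4) = -4 (attained at k = 1)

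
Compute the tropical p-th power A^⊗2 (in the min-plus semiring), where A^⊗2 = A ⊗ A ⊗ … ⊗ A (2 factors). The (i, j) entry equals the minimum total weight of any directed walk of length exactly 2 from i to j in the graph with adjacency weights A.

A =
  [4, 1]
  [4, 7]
A^⊗2 =
  [5, 5]
  [8, 5]

Each entry (A^⊗2)_ij equals the minimum over all length-2 walks i = v_0 → v_1 → … → v_2 = j of Σ_t A[v_t][v_{t+1}]. For example, for (i, j) = (0, 1) we minimise over 2 possible intermediate vertex sequences; the minimum is 5, attained along the walk 0 → 0 → 1.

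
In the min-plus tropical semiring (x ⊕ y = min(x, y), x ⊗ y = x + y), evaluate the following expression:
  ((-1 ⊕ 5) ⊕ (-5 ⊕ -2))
((-1 ⊕ 5) ⊕ (-5 ⊕ -2)) = -5

Expand innermost to outermost. Recall ⊕ takes the minimum of its arguments and ⊗ takes their sum. Working out the expression ((-1 ⊕ 5) ⊕ (-5 ⊕ -2)) gives -5.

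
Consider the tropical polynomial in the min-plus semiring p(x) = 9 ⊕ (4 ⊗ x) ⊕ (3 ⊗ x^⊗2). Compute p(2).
p(2) = 6

A tropical monomial a ⊗ x^⊗i evaluates to a + i · x. Evaluating each term at x = 2:
  Term 0 contributes 9 + 0 · 2 = 9
  Term 1 contributes 4 + 1 · 2 = 6
  Term 2 contributes 3 + 2 · 2 = 7
p(2) = ⊕ of these = min[9, 6, 7] = 6.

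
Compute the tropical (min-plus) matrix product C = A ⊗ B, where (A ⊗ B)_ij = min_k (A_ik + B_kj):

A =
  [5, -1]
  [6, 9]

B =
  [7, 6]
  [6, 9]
A ⊗ B =
  [5, 8]
  [13, 12]

Apply the min-plus product entry-by-entry:
  C[0][0] = min over k of (A[0][0] + B[0][0] = 5 + 7 = 12, A[0][1] + B[1][0] = -1 + 6 = 5) = 5 (attained at k = 1)
  C[0][1] = min over k of (A[0][0] + B[0][1] = 5 + 6 = 11, A[0][1] + B[1][1] = -1 + 9 = 8) = 8 (attained at k = 1)
  C[1][0] = min over k of (A[1][0] + B[0][0] = 6 + 7 = 13, A[1][1] + B[1][0] = 9 + 6 = 15) = 13 (attained at k = 0)
  C[1][1] = min over k of (A[1][0] + B[0][1] = 6 + 6 = 12, A[1][1] + B[1][1] = 9 + 9 = 18) = 12 (attained at k = 0)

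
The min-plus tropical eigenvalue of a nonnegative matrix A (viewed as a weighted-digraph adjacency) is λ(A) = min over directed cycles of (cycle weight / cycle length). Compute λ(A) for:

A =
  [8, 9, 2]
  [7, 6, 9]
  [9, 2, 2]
λ(A) = 2

Enumerate directed cycles and compute their means (weight / length). Sample:
  cycle 0 → 0: weight = 8, length = 1, mean = 8/1 ≈ 8.000
  cycle 1 → 1: weight = 6, length = 1, mean = 6/1 ≈ 6.000
  cycle 2 → 2: weight = 2, length = 1, mean = 2/1 ≈ 2.000
  cycle 0 → 1 → 0: weight = 16, length = 2, mean = 16/2 ≈ 8.000
  cycle 0 → 2 → 0: weight = 11, length = 2, mean = 11/2 ≈ 5.500
  cycle 1 → 0 → 1: weight = 16, length = 2, mean = 16/2 ≈ 8.000
Minimum mean = 2.000, attained e.g. along the cycle 2 → 2 with weight 2 and length 1. So λ(A) = 2/1 = 2.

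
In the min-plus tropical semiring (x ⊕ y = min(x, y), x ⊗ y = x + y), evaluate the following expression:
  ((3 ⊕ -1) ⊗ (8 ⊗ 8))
((3 ⊕ -1) ⊗ (8 ⊗ 8)) = 15

Expand innermost to outermost. Recall ⊕ takes the minimum of its arguments and ⊗ takes their sum. Working out the expression ((3 ⊕ -1) ⊗ (8 ⊗ 8)) gives 15.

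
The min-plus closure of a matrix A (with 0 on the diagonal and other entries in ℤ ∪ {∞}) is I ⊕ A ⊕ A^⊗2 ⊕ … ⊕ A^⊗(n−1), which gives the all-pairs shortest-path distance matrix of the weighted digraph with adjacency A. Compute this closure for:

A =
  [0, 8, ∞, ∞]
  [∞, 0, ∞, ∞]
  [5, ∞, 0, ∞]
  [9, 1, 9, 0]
Closure =
  [0, 8, ∞, ∞]
  [∞, 0, ∞, ∞]
  [5, 13, 0, ∞]
  [9, 1, 9, 0]

This is the Floyd-Warshall all-pairs shortest-path computation. For each intermediate vertex k = 0, 1, …, 3, update dist[i][j] ← min(dist[i][j], dist[i][k] + dist[k][j]). The final matrix gives, for each (i, j), the minimum total weight of any directed path from i to j (possibly empty when i = j).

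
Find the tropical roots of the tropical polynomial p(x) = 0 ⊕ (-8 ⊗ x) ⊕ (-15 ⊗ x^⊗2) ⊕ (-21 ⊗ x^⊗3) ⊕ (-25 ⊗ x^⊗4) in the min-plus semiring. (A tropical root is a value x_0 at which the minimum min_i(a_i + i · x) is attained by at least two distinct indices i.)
Roots: {4, 6, 7, 8}

Each tropical root is a break point of the lower envelope of the lines y = a_i + i · x (there are 5 lines, with slopes 0, 1, ..., 4). Only the lines that attain the minimum somewhere contribute to roots; other lines are dominated. Here the surviving (envelope) indices are i = 4, i = 3, i = 2, i = 1, i = 0.
Intersections between consecutive envelope lines give the roots: for adjacent envelope indices i < j the intersection is x = (a_i − a_j) / (j − i). Reading off the sorted break points: {4, 6, 7, 8}.
Verification: at each break x_0, at least two indices attain the minimum of min_i(a_i + i · x_0).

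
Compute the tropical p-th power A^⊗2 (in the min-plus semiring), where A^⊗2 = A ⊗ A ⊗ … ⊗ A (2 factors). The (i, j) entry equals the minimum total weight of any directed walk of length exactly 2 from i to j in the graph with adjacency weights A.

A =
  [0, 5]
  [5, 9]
A^⊗2 =
  [0, 5]
  [5, 10]

Each entry (A^⊗2)_ij equals the minimum over all length-2 walks i = v_0 → v_1 → … → v_2 = j of Σ_t A[v_t][v_{t+1}]. For example, for (i, j) = (0, 1) we minimise over 2 possible intermediate vertex sequences; the minimum is 5, attained along the walk 0 → 0 → 1.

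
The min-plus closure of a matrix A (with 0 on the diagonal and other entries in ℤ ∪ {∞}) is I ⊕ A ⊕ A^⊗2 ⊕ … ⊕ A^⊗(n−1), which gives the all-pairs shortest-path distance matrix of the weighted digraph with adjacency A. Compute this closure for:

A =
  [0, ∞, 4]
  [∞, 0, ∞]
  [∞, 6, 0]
Closure =
  [0, 10, 4]
  [∞, 0, ∞]
  [∞, 6, 0]

This is the Floyd-Warshall all-pairs shortest-path computation. For each intermediate vertex k = 0, 1, …, 2, update dist[i][j] ← min(dist[i][j], dist[i][k] + dist[k][j]). The final matrix gives, for each (i, j), the minimum total weight of any directed path from i to j (possibly empty when i = j).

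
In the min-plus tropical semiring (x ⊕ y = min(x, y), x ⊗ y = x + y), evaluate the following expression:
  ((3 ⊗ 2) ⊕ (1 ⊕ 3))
((3 ⊗ 2) ⊕ (1 ⊕ 3)) = 1

Expand innermost to outermost. Recall ⊕ takes the minimum of its arguments and ⊗ takes their sum. Working out the expression ((3 ⊗ 2) ⊕ (1 ⊕ 3)) gives 1.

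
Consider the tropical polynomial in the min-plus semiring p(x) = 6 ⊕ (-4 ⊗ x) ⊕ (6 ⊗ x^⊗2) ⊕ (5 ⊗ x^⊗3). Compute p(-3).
p(-3) = -7

A tropical monomial a ⊗ x^⊗i evaluates to a + i · x. Evaluating each term at x = -3:
  Term 0 contributes 6 + 0 · -3 = 6
  Term 1 contributes -4 + 1 · -3 = -7
  Term 2 contributes 6 + 2 · -3 = 0
  Term 3 contributes 5 + 3 · -3 = -4
p(-3) = ⊕ of these = min[6, -7, 0, -4] = -7.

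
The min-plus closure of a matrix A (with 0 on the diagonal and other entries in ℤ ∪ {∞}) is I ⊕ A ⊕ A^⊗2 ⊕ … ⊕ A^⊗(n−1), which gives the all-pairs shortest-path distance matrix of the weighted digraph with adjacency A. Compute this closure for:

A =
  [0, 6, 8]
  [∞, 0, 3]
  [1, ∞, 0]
Closure =
  [0, 6, 8]
  [4, 0, 3]
  [1, 7, 0]

This is the Floyd-Warshall all-pairs shortest-path computation. For each intermediate vertex k = 0, 1, …, 2, update dist[i][j] ← min(dist[i][j], dist[i][k] + dist[k][j]). The final matrix gives, for each (i, j), the minimum total weight of any directed path from i to j (possibly empty when i = j).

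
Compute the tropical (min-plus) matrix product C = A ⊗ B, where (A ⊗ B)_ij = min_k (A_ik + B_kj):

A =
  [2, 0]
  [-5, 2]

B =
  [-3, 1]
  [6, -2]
A ⊗ B =
  [-1, -2]
  [-8, -4]

Apply the min-plus product entry-by-entry:
  C[0][0] = min over k of (A[0][0] + B[0][0] = 2 + -3 = -1, A[0][1] + B[1][0] = 0 + 6 = 6) = -1 (attained at k = 0)
  C[0][1] = min over k of (A[0][0] + B[0][1] = 2 + 1 = 3, A[0][1] + B[1][1] = 0 + -2 = -2) = -2 (attained at k = 1)
  C[1][0] = min over k of (A[1][0] + B[0][0] = -5 + -3 = -8, A[1][1] + B[1][0] = 2 + 6 = 8) = -8 (attained at k = 0)
  C[1][1] = min over k of (A[1][0] + B[0][1] = -5 + 1 = -4, A[1][1] + B[1][1] = 2 + -2 = 0) = -4 (attained at k = 0)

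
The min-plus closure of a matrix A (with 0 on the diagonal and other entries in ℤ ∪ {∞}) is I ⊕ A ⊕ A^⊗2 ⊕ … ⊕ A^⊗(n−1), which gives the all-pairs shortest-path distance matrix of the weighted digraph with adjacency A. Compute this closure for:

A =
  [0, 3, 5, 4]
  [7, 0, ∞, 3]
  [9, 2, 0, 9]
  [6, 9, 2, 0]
Closure =
  [0, 3, 5, 4]
  [7, 0, 5, 3]
  [9, 2, 0, 5]
  [6, 4, 2, 0]

This is the Floyd-Warshall all-pairs shortest-path computation. For each intermediate vertex k = 0, 1, …, 3, update dist[i][j] ← min(dist[i][j], dist[i][k] + dist[k][j]). The final matrix gives, for each (i, j), the minimum total weight of any directed path from i to j (possibly empty when i = j).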